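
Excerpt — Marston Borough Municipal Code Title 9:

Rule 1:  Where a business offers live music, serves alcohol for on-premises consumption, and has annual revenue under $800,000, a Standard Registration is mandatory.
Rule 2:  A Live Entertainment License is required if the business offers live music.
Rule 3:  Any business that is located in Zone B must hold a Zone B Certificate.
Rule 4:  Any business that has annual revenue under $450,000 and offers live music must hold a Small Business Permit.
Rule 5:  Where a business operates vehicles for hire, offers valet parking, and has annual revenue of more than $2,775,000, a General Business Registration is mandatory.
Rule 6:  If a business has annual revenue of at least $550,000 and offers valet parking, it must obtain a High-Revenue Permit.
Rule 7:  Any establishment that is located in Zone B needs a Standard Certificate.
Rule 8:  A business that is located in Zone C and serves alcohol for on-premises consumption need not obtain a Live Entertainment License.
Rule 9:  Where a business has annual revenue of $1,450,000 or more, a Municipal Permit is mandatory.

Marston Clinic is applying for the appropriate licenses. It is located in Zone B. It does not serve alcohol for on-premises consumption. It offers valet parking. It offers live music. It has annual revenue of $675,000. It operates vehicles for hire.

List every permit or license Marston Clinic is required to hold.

Rule 1: offers live music; does not serve alcohol for on-premises consumption; revenue $675,000 < $800,000 → Standard Registration not required.
Rule 2: offers live music → Live Entertainment License required.
Rule 3: is located in Zone B → Zone B Certificate required.
Rule 4: revenue $675,000 ≥ $450,000; offers live music → Small Business Permit not required.
Rule 5: operates vehicles for hire; offers valet parking; revenue $675,000 ≤ $2,775,000 → General Business Registration not required.
Rule 6: revenue $675,000 ≥ $550,000; offers valet parking → High-Revenue Permit required.
Rule 7: is located in Zone B → Standard Certificate required.
Rule 8: is located in Zone B (not: is located in Zone C); does not serve alcohol for on-premises consumption → Live Entertainment License exemption does not apply.
Rule 9: revenue $675,000 < $1,450,000 → Municipal Permit not required.

High-Revenue Permit, Live Entertainment License, Standard Certificate, Zone B Certificate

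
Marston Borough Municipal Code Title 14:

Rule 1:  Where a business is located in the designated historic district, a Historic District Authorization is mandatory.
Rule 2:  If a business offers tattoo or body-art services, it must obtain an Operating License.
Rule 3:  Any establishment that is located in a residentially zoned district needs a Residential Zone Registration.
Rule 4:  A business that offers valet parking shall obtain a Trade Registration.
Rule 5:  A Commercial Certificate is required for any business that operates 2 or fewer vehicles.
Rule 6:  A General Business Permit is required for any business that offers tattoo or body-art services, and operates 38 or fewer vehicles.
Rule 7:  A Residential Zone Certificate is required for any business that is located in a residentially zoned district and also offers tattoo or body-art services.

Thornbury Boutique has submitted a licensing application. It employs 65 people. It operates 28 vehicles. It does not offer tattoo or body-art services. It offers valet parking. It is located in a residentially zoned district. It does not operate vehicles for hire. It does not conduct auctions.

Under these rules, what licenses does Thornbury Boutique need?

Rule 1: is located in a residentially zoned district (not: is located in the designated historic district) → Historic District Authorization not required.
Rule 2: does not offer tattoo or body-art services → Operating License not required.
Rule 3: is located in a residentially zoned district → Residential Zone Registration required.
Rule 4: offers valet parking → Trade Registration required.
Rule 5: vehicles 28 > 2 → Commercial Certificate not required.
Rule 6: does not offer tattoo or body-art services; vehicles 28 ≤ 38 → General Business Permit not required.
Rule 7: is located in a residentially zoned district; does not offer tattoo or body-art services → Residential Zone Certificate not required.

Residential Zone Registration, Trade Registration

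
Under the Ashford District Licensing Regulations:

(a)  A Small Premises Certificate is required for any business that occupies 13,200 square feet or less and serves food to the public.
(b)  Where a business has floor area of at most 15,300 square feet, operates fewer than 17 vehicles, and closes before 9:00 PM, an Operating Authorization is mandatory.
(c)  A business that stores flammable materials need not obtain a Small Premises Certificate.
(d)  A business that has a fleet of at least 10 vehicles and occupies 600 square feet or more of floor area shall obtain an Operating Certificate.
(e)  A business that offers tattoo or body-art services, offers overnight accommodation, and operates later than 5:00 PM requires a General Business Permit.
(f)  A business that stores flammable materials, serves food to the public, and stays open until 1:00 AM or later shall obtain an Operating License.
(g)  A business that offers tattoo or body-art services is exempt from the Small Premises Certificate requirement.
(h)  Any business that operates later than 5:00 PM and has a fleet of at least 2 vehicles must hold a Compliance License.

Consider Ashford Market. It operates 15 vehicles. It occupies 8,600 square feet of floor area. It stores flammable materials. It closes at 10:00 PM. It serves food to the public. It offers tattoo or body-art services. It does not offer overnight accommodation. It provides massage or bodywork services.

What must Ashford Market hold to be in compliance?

Compliance License, Operating Certificate

(a) floor area 8,600 square feet ≤ 13,200 square feet; serves food to the public → Small Premises Certificate required.
(b) floor area 8,600 square feet ≤ 15,300 square feet; vehicles 15 < 17; closes 10:00 PM, after 9:00 PM → Operating Authorization not required.
(c) stores flammable materials → exempt from Small Premises Certificate.
(d) vehicles 15 ≥ 10; floor area 8,600 square feet ≥ 600 square feet → Operating Certificate required.
(e) offers tattoo or body-art services; does not offer overnight accommodation; closes 10:00 PM, after 5:00 PM → General Business Permit not required.
(f) stores flammable materials; serves food to the public; closes 10:00 PM, at/before 1:00 AM → Operating License not required.
(g) offers tattoo or body-art services → exempt from Small Premises Certificate.
(h) closes 10:00 PM, after 5:00 PM; vehicles 15 ≥ 2 → Compliance License required.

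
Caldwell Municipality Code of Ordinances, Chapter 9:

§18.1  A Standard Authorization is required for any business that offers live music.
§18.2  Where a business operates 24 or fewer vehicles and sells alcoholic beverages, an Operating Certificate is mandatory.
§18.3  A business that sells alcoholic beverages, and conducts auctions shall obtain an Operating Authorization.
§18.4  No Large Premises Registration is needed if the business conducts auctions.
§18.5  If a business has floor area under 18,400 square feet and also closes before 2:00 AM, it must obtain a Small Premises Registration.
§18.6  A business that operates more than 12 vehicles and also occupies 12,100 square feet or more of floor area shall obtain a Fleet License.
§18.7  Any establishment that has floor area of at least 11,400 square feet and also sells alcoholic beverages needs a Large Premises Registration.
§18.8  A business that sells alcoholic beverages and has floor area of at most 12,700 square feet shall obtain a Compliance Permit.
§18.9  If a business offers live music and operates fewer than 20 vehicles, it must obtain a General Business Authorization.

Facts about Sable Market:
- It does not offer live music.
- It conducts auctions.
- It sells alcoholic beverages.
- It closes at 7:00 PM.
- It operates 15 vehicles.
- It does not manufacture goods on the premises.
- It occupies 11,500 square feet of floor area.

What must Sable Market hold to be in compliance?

§18.1 does not offer live music → Standard Authorization not required.
§18.2 vehicles 15 ≤ 24; sells alcoholic beverages → Operating Certificate required.
§18.3 sells alcoholic beverages; conducts auctions → Operating Authorization required.
§18.4 conducts auctions → exempt from Large Premises Registration.
§18.5 floor area 11,500 square feet < 18,400 square feet; closes 7:00 PM, at/before 2:00 AM → Small Premises Registration required.
§18.6 vehicles 15 > 12; floor area 11,500 square feet < 12,100 square feet → Fleet License not required.
§18.7 floor area 11,500 square feet ≥ 11,400 square feet; sells alcoholic beverages → Large Premises Registration required.
§18.8 sells alcoholic beverages; floor area 11,500 square feet ≤ 12,700 square feet → Compliance Permit required.
§18.9 does not offer live music; vehicles 15 < 20 → General Business Authorization not required.

Compliance Permit, Operating Authorization, Operating Certificate, Small Premises Registration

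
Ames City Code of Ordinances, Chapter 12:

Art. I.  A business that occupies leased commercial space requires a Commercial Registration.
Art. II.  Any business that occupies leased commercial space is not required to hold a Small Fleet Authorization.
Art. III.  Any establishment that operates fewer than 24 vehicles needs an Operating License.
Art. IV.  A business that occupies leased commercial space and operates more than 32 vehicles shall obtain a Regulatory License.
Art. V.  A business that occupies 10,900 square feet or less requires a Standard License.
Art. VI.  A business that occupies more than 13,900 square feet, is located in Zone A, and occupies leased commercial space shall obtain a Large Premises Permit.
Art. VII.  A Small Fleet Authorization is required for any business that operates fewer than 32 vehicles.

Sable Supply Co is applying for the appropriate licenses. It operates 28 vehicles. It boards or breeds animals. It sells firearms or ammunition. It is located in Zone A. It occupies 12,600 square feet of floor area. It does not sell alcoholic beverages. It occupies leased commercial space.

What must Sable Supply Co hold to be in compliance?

Art. I. occupies leased commercial space → Commercial Registration required.
Art. II. occupies leased commercial space → exempt from Small Fleet Authorization.
Art. III. vehicles 28 ≥ 24 → Operating License not required.
Art. IV. occupies leased commercial space; vehicles 28 ≤ 32 → Regulatory License not required.
Art. V. floor area 12,600 square feet > 10,900 square feet → Standard License not required.
Art. VI. floor area 12,600 square feet ≤ 13,900 square feet; is located in Zone A; occupies leased commercial space → Large Premises Permit not required.
Art. VII. vehicles 28 < 32 → Small Fleet Authorization required.

Commercial Registration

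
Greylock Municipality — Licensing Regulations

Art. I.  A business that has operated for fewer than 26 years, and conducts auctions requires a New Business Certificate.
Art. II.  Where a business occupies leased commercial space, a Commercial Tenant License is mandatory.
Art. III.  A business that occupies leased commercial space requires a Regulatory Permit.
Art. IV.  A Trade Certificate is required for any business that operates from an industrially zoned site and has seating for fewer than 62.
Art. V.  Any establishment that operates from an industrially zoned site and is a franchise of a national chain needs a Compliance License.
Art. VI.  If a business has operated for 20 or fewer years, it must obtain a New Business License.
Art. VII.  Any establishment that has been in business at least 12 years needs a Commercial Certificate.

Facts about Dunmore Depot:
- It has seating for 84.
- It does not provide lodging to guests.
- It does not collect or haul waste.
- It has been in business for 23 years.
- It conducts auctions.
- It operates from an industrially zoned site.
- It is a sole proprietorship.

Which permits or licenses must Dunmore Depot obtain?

Art. I. years in business 23 < 26; conducts auctions → New Business Certificate required.
Art. II. operates from an industrially zoned site (not: occupies leased commercial space) → Commercial Tenant License not required.
Art. III. operates from an industrially zoned site (not: occupies leased commercial space) → Regulatory Permit not required.
Art. IV. operates from an industrially zoned site; seating 84 ≥ 62 → Trade Certificate not required.
Art. V. operates from an industrially zoned site; is a sole proprietorship (not: is a franchise of a national chain) → Compliance License not required.
Art. VI. years in business 23 > 20 → New Business License not required.
Art. VII. years in business 23 ≥ 12 → Commercial Certificate required.

Commercial Certificate, New Business Certificate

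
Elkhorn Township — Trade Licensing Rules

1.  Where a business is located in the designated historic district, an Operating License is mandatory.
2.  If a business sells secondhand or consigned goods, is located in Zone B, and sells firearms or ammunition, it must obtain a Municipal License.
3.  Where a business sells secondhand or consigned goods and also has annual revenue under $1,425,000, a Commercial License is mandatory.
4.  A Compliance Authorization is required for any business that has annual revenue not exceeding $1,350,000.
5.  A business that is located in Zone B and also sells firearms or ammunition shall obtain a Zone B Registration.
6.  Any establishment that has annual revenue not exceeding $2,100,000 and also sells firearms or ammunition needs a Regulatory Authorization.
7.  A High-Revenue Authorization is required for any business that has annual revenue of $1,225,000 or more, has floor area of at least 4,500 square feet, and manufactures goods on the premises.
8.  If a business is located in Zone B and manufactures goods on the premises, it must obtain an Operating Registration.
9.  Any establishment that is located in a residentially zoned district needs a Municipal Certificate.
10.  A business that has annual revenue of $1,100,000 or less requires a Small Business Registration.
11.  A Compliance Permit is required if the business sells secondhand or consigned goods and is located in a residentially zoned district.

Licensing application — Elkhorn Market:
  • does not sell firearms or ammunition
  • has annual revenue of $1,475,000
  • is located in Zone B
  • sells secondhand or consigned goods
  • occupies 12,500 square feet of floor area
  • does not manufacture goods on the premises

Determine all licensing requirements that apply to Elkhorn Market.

1. is located in Zone B (not: is located in the designated historic district) → Operating License not required.
2. sells secondhand or consigned goods; is located in Zone B; does not sell firearms or ammunition → Municipal License not required.
3. sells secondhand or consigned goods; revenue $1,475,000 ≥ $1,425,000 → Commercial License not required.
4. revenue $1,475,000 > $1,350,000 → Compliance Authorization not required.
5. is located in Zone B; does not sell firearms or ammunition → Zone B Registration not required.
6. revenue $1,475,000 ≤ $2,100,000; does not sell firearms or ammunition → Regulatory Authorization not required.
7. revenue $1,475,000 ≥ $1,225,000; floor area 12,500 square feet ≥ 4,500 square feet; does not manufacture goods on the premises → High-Revenue Authorization not required.
8. is located in Zone B; does not manufacture goods on the premises → Operating Registration not required.
9. is located in Zone B (not: is located in a residentially zoned district) → Municipal Certificate not required.
10. revenue $1,475,000 > $1,100,000 → Small Business Registration not required.
11. sells secondhand or consigned goods; is located in Zone B (not: is located in a residentially zoned district) → Compliance Permit not required.

None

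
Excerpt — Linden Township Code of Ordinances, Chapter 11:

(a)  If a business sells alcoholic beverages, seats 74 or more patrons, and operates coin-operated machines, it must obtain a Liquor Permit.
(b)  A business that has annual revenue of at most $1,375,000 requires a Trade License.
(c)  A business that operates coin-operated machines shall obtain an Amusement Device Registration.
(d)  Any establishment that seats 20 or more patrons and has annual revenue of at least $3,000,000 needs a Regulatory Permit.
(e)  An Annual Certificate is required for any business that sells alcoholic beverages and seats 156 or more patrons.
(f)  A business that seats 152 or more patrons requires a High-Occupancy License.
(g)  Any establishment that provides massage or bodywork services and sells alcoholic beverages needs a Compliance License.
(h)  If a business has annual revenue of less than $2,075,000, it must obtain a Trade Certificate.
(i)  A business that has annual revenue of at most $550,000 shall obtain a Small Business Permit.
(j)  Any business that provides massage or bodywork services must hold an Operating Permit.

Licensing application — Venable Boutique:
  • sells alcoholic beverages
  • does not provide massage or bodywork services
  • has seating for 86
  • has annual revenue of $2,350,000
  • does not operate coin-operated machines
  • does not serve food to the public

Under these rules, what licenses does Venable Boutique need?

(a) sells alcoholic beverages; seating 86 ≥ 74; does not operate coin-operated machines → Liquor Permit not required.
(b) revenue $2,350,000 > $1,375,000 → Trade License not required.
(c) does not operate coin-operated machines → Amusement Device Registration not required.
(d) seating 86 ≥ 20; revenue $2,350,000 < $3,000,000 → Regulatory Permit not required.
(e) sells alcoholic beverages; seating 86 < 156 → Annual Certificate not required.
(f) seating 86 < 152 → High-Occupancy License not required.
(g) does not provide massage or bodywork services; sells alcoholic beverages → Compliance License not required.
(h) revenue $2,350,000 ≥ $2,075,000 → Trade Certificate not required.
(i) revenue $2,350,000 > $550,000 → Small Business Permit not required.
(j) does not provide massage or bodywork services → Operating Permit not required.

None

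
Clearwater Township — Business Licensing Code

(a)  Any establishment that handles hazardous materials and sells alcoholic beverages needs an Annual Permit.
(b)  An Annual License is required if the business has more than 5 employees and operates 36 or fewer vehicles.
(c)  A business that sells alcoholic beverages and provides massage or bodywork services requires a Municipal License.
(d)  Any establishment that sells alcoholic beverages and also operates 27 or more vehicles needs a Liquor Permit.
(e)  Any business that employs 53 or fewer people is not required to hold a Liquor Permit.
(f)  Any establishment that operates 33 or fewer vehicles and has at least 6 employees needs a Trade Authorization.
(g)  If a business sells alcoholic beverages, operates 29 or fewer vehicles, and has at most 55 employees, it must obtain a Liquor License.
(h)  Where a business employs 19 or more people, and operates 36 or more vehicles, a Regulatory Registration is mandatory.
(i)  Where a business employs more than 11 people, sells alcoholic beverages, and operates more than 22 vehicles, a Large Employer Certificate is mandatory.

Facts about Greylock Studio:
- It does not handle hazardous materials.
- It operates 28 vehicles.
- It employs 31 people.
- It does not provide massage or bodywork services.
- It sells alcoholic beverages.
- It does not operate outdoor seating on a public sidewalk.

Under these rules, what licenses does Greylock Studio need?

Annual License, Large Employer Certificate, Liquor License, Trade Authorization

(a) does not handle hazardous materials; sells alcoholic beverages → Annual Permit not required.
(b) employees 31 > 5; vehicles 28 ≤ 36 → Annual License required.
(c) sells alcoholic beverages; does not provide massage or bodywork services → Municipal License not required.
(d) sells alcoholic beverages; vehicles 28 ≥ 27 → Liquor Permit required.
(e) employees 31 ≤ 53 → exempt from Liquor Permit.
(f) vehicles 28 ≤ 33; employees 31 ≥ 6 → Trade Authorization required.
(g) sells alcoholic beverages; vehicles 28 ≤ 29; employees 31 ≤ 55 → Liquor License required.
(h) employees 31 ≥ 19; vehicles 28 < 36 → Regulatory Registration not required.
(i) employees 31 > 11; sells alcoholic beverages; vehicles 28 > 22 → Large Employer Certificate required.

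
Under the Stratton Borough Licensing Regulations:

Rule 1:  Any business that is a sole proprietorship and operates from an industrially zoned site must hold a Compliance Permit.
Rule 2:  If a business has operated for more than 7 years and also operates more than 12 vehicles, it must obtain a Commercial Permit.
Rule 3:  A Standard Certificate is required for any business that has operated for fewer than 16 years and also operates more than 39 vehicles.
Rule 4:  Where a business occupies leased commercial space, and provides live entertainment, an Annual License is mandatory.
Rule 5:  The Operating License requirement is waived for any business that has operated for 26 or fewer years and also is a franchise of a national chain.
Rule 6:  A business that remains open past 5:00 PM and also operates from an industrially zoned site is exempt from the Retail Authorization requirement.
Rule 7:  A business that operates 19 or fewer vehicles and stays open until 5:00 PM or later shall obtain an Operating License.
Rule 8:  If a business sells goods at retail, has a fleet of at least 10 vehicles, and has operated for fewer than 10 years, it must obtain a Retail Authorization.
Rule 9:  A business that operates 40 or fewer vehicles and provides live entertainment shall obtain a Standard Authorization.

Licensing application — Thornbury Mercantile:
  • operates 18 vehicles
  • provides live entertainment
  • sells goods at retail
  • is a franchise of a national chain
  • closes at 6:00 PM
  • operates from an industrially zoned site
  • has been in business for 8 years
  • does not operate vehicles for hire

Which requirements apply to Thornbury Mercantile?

Commercial Permit, Standard Authorization

Rule 1: is a franchise of a national chain (not: is a sole proprietorship); operates from an industrially zoned site → Compliance Permit not required.
Rule 2: years in business 8 > 7; vehicles 18 > 12 → Commercial Permit required.
Rule 3: years in business 8 < 16; vehicles 18 ≤ 39 → Standard Certificate not required.
Rule 4: operates from an industrially zoned site (not: occupies leased commercial space); provides live entertainment → Annual License not required.
Rule 5: years in business 8 ≤ 26; is a franchise of a national chain → exempt from Operating License.
Rule 6: closes 6:00 PM, after 5:00 PM; operates from an industrially zoned site → exempt from Retail Authorization.
Rule 7: vehicles 18 ≤ 19; closes 6:00 PM, after 5:00 PM → Operating License required.
Rule 8: sells goods at retail; vehicles 18 ≥ 10; years in business 8 < 10 → Retail Authorization required.
Rule 9: vehicles 18 ≤ 40; provides live entertainment → Standard Authorization required.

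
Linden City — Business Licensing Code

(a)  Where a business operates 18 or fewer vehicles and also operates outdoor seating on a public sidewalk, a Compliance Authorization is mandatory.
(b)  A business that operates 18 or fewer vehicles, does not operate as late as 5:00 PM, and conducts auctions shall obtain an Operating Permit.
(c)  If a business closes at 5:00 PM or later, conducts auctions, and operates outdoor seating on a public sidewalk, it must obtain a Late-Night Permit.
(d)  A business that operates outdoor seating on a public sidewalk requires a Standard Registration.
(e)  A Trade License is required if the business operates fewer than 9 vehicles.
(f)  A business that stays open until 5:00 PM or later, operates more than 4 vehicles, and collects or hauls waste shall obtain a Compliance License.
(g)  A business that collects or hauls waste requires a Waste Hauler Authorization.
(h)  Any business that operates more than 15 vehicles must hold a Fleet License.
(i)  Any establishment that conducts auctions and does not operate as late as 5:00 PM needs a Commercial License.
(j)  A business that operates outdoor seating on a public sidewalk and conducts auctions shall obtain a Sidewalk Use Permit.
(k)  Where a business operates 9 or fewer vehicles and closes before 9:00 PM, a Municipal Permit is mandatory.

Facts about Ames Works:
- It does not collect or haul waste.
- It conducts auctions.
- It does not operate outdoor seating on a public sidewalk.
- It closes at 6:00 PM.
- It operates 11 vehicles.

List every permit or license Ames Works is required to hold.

(a) vehicles 11 ≤ 18; does not operate outdoor seating on a public sidewalk → Compliance Authorization not required.
(b) vehicles 11 ≤ 18; closes 6:00 PM, after 5:00 PM; conducts auctions → Operating Permit not required.
(c) closes 6:00 PM, after 5:00 PM; conducts auctions; does not operate outdoor seating on a public sidewalk → Late-Night Permit not required.
(d) does not operate outdoor seating on a public sidewalk → Standard Registration not required.
(e) vehicles 11 ≥ 9 → Trade License not required.
(f) closes 6:00 PM, after 5:00 PM; vehicles 11 > 4; does not collect or haul waste → Compliance License not required.
(g) does not collect or haul waste → Waste Hauler Authorization not required.
(h) vehicles 11 ≤ 15 → Fleet License not required.
(i) conducts auctions; closes 6:00 PM, after 5:00 PM → Commercial License not required.
(j) does not operate outdoor seating on a public sidewalk; conducts auctions → Sidewalk Use Permit not required.
(k) vehicles 11 > 9; closes 6:00 PM, at/before 9:00 PM → Municipal Permit not required.

None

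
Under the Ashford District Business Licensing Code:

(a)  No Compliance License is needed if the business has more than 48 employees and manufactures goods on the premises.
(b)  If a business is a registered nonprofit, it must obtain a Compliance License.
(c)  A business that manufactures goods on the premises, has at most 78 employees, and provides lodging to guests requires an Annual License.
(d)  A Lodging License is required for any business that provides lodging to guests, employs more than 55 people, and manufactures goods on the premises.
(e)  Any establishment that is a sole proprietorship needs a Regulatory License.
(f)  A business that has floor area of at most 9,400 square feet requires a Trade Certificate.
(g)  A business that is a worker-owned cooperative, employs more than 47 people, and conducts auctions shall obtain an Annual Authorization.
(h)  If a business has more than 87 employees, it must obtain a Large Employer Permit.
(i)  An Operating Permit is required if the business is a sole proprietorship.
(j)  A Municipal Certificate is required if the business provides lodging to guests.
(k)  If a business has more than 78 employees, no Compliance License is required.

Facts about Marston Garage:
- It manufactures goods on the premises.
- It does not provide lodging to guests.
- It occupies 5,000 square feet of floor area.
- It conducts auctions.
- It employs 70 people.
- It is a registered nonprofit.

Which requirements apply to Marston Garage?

Trade Certificate

(a) employees 70 > 48; manufactures goods on the premises → exempt from Compliance License.
(b) is a registered nonprofit → Compliance License required.
(c) manufactures goods on the premises; employees 70 ≤ 78; does not provide lodging to guests → Annual License not required.
(d) does not provide lodging to guests; employees 70 > 55; manufactures goods on the premises → Lodging License not required.
(e) is a registered nonprofit (not: is a sole proprietorship) → Regulatory License not required.
(f) floor area 5,000 square feet ≤ 9,400 square feet → Trade Certificate required.
(g) is a registered nonprofit (not: is a worker-owned cooperative); employees 70 > 47; conducts auctions → Annual Authorization not required.
(h) employees 70 ≤ 87 → Large Employer Permit not required.
(i) is a registered nonprofit (not: is a sole proprietorship) → Operating Permit not required.
(j) does not provide lodging to guests → Municipal Certificate not required.
(k) employees 70 ≤ 78 → Compliance License exemption does not apply.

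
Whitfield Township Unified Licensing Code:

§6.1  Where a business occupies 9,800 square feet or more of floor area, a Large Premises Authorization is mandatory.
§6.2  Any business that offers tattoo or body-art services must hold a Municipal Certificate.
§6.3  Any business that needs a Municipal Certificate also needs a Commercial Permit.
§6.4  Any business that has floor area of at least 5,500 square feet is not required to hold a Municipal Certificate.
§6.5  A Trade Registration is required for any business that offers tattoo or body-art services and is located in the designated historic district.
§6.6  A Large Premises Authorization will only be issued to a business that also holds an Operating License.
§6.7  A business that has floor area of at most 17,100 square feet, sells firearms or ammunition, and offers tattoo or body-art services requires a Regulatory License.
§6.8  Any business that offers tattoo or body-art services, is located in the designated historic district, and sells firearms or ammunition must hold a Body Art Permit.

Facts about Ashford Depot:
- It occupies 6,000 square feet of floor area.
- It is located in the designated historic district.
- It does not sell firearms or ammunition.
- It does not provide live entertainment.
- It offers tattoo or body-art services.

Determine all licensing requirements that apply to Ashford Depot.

Trade Registration

§6.1 floor area 6,000 square feet < 9,800 square feet → Large Premises Authorization not required.
§6.2 offers tattoo or body-art services → Municipal Certificate required.
§6.3 Municipal Certificate is not required → no effect.
§6.4 floor area 6,000 square feet ≥ 5,500 square feet → exempt from Municipal Certificate.
§6.5 offers tattoo or body-art services; is located in the designated historic district → Trade Registration required.
§6.6 Large Premises Authorization is not required → no effect.
§6.7 floor area 6,000 square feet ≤ 17,100 square feet; does not sell firearms or ammunition; offers tattoo or body-art services → Regulatory License not required.
§6.8 offers tattoo or body-art services; is located in the designated historic district; does not sell firearms or ammunition → Body Art Permit not required.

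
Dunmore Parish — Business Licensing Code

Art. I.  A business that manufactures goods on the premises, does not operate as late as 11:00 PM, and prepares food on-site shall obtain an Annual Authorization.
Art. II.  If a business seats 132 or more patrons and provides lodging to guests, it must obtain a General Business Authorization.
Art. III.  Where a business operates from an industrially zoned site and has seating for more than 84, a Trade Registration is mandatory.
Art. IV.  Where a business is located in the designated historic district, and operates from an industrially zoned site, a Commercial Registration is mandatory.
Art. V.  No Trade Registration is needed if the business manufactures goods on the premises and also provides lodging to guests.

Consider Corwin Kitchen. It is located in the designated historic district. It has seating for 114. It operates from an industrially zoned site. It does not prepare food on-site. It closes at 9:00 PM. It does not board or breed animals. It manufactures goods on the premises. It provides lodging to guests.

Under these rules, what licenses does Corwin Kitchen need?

Commercial Registration

Art. I. manufactures goods on the premises; closes 9:00 PM, at/before 11:00 PM; does not prepare food on-site → Annual Authorization not required.
Art. II. seating 114 < 132; provides lodging to guests → General Business Authorization not required.
Art. III. operates from an industrially zoned site; seating 114 > 84 → Trade Registration required.
Art. IV. is located in the designated historic district; operates from an industrially zoned site → Commercial Registration required.
Art. V. manufactures goods on the premises; provides lodging to guests → exempt from Trade Registration.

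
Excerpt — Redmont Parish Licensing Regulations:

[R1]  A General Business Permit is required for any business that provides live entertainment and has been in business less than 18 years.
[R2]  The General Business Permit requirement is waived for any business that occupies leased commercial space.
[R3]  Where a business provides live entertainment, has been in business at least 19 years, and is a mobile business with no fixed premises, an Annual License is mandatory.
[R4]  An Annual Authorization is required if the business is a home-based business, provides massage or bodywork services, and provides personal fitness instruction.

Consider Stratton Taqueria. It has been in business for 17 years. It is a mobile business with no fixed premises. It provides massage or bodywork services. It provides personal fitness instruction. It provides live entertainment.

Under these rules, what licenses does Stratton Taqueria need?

General Business Permit

[R1] provides live entertainment; years in business 17 < 18 → General Business Permit required.
[R2] is a mobile business with no fixed premises (not: occupies leased commercial space) → General Business Permit exemption does not apply.
[R3] provides live entertainment; years in business 17 < 19; is a mobile business with no fixed premises → Annual License not required.
[R4] is a mobile business with no fixed premises (not: is a home-based business); provides massage or bodywork services; provides personal fitness instruction → Annual Authorization not required.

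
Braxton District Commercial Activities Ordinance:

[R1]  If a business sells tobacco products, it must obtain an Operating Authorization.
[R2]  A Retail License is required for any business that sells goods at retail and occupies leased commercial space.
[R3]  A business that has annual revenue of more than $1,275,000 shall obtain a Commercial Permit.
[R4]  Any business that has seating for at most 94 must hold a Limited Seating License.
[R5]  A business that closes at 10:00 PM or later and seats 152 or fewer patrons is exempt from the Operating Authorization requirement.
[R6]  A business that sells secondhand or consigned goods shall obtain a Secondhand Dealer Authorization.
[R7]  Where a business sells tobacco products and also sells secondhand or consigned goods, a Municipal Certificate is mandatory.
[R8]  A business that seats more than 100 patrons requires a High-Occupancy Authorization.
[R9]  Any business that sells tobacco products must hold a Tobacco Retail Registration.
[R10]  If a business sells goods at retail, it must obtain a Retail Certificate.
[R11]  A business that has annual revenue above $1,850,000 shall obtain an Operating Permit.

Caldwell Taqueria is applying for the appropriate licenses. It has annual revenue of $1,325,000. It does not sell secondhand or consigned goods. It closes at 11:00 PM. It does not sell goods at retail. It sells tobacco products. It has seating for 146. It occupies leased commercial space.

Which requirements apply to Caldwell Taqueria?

[R1] sells tobacco products → Operating Authorization required.
[R2] does not sell goods at retail; occupies leased commercial space → Retail License not required.
[R3] revenue $1,325,000 > $1,275,000 → Commercial Permit required.
[R4] seating 146 > 94 → Limited Seating License not required.
[R5] closes 11:00 PM, after 10:00 PM; seating 146 ≤ 152 → exempt from Operating Authorization.
[R6] does not sell secondhand or consigned goods → Secondhand Dealer Authorization not required.
[R7] sells tobacco products; does not sell secondhand or consigned goods → Municipal Certificate not required.
[R8] seating 146 > 100 → High-Occupancy Authorization required.
[R9] sells tobacco products → Tobacco Retail Registration required.
[R10] does not sell goods at retail → Retail Certificate not required.
[R11] revenue $1,325,000 ≤ $1,850,000 → Operating Permit not required.

Commercial Permit, High-Occupancy Authorization, Tobacco Retail Registration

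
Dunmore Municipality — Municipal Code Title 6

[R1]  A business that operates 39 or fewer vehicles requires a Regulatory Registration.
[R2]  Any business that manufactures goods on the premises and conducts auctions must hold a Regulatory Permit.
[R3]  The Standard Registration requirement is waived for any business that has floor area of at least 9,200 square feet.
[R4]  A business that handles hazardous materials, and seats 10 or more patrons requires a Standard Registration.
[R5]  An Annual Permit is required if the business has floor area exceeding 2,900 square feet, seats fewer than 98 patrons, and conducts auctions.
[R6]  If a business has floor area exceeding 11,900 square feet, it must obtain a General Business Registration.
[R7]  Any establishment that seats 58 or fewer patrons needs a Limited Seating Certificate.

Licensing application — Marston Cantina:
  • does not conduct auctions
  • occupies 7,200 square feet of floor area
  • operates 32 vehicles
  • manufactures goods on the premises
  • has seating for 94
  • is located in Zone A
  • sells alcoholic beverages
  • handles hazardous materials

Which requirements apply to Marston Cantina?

Regulatory Registration, Standard Registration

[R1] vehicles 32 ≤ 39 → Regulatory Registration required.
[R2] manufactures goods on the premises; does not conduct auctions → Regulatory Permit not required.
[R3] floor area 7,200 square feet < 9,200 square feet → Standard Registration exemption does not apply.
[R4] handles hazardous materials; seating 94 ≥ 10 → Standard Registration required.
[R5] floor area 7,200 square feet > 2,900 square feet; seating 94 < 98; does not conduct auctions → Annual Permit not required.
[R6] floor area 7,200 square feet ≤ 11,900 square feet → General Business Registration not required.
[R7] seating 94 > 58 → Limited Seating Certificate not required.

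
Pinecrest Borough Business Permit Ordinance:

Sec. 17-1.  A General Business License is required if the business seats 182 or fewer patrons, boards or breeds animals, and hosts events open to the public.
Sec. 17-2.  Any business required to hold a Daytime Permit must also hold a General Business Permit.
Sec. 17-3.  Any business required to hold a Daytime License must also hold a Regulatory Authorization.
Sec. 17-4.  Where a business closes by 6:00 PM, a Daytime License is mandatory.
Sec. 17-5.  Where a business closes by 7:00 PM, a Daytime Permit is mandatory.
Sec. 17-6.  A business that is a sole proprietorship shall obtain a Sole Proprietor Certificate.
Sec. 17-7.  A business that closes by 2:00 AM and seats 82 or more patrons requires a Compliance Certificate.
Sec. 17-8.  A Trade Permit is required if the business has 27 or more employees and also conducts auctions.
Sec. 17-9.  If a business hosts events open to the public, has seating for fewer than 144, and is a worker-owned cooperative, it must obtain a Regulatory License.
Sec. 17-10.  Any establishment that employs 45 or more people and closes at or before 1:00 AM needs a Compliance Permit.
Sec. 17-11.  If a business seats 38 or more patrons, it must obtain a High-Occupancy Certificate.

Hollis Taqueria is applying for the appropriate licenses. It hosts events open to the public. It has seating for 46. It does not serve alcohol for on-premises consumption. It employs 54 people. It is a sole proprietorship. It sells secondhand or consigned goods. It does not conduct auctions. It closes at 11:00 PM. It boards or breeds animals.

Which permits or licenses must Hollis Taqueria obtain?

Sec. 17-1. seating 46 ≤ 182; boards or breeds animals; hosts events open to the public → General Business License required.
Sec. 17-2. Daytime Permit is not required → no effect.
Sec. 17-3. Daytime License is not required → no effect.
Sec. 17-4. closes 11:00 PM, after 6:00 PM → Daytime License not required.
Sec. 17-5. closes 11:00 PM, after 7:00 PM → Daytime Permit not required.
Sec. 17-6. is a sole proprietorship → Sole Proprietor Certificate required.
Sec. 17-7. closes 11:00 PM, at/before 2:00 AM; seating 46 < 82 → Compliance Certificate not required.
Sec. 17-8. employees 54 ≥ 27; does not conduct auctions → Trade Permit not required.
Sec. 17-9. hosts events open to the public; seating 46 < 144; is a sole proprietorship (not: is a worker-owned cooperative) → Regulatory License not required.
Sec. 17-10. employees 54 ≥ 45; closes 11:00 PM, at/before 1:00 AM → Compliance Permit required.
Sec. 17-11. seating 46 ≥ 38 → High-Occupancy Certificate required.

Compliance Permit, General Business License, High-Occupancy Certificate, Sole Proprietor Certificate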